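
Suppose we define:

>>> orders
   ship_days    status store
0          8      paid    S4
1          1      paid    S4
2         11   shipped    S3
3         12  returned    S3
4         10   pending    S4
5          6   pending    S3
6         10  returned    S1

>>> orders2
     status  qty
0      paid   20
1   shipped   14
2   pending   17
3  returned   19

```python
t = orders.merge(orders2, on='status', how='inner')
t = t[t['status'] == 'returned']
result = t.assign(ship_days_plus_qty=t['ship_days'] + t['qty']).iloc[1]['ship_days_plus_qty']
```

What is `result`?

29

merge on 'status' (how='inner') → 7 rows:
   ship_days    status store  qty
0          8      paid    S4   20
1          1      paid    S4   20
2         11   shipped    S3   14
3         12  returned    S3   19
4         10   pending    S4   17
5          6   pending    S3   17
6         10  returned    S1   19
filter rows where status == 'returned':
   ship_days    status store  qty
3         12  returned    S3   19
6         10  returned    S1   19
add column ship_days_plus_qty = t['ship_days'] + t['qty']:
   ship_days    status store  qty  ship_days_plus_qty
3         12  returned    S3   19                  31
6         10  returned    S1   19                  29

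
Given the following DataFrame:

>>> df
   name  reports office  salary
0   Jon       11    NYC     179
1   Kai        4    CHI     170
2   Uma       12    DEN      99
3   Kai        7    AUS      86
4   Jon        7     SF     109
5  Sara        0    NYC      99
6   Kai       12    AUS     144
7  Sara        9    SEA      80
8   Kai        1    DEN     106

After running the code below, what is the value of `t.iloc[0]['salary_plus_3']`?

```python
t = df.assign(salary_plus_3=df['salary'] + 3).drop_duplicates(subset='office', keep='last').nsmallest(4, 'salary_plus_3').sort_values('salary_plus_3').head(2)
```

add column salary_plus_3 = df['salary'] + 3:
   name  reports office  salary  salary_plus_3
0   Jon       11    NYC     179            182
1   Kai        4    CHI     170            173
2   Uma       12    DEN      99            102
3   Kai        7    AUS      86             89
4   Jon        7     SF     109            112
5  Sara        0    NYC      99            102
6   Kai       12    AUS     144            147
7  Sara        9    SEA      80             83
8   Kai        1    DEN     106            109
drop duplicate office (keep=last):
   name  reports office  salary  salary_plus_3
1   Kai        4    CHI     170            173
4   Jon        7     SF     109            112
5  Sara        0    NYC      99            102
6   Kai       12    AUS     144            147
7  Sara        9    SEA      80             83
8   Kai        1    DEN     106            109
take 4 rows with smallest salary_plus_3:
   name  reports office  salary  salary_plus_3
7  Sara        9    SEA      80             83
5  Sara        0    NYC      99            102
8   Kai        1    DEN     106            109
4   Jon        7     SF     109            112
sort by salary_plus_3:
   name  reports office  salary  salary_plus_3
7  Sara        9    SEA      80             83
5  Sara        0    NYC      99            102
8   Kai        1    DEN     106            109
4   Jon        7     SF     109            112
take first 2 rows:
   name  reports office  salary  salary_plus_3
7  Sara        9    SEA      80             83
5  Sara        0    NYC      99            102
Taking the value at position 0, column 'salary_plus_3' gives 83.

83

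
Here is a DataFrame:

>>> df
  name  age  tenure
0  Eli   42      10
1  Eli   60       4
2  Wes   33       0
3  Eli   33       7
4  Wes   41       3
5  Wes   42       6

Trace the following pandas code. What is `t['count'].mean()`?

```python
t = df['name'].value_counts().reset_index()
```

3.0

value_counts of name:
name
Eli    3
Wes    3
Name: count, dtype: int64
reset_index():
  name  count
0  Eli      3
1  Wes      3
Then the mean of column 'count': 3.0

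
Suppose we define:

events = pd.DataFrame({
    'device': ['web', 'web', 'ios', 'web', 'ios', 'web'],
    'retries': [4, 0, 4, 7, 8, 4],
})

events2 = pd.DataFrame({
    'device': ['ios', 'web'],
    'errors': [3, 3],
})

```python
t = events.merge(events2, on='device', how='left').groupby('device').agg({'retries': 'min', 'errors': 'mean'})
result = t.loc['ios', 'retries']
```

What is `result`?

4

merge on 'device' (how='left') → 6 rows:
  device  retries  errors
0    web        4       3
1    web        0       3
2    ios        4       3
3    web        7       3
4    ios        8       3
5    web        4       3
group by device: min(retries), mean(errors):
        retries  errors
device                 
ios           4     3.0
web           0     3.0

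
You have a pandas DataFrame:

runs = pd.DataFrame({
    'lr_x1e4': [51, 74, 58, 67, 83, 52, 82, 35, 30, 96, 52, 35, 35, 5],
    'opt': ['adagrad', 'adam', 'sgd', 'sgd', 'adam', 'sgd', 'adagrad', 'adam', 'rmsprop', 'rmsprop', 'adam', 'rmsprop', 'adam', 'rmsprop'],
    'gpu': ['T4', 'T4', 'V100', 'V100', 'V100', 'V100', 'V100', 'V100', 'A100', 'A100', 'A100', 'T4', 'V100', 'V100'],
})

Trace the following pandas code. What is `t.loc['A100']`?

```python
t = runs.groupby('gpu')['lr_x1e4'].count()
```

group by gpu, count of lr_x1e4:
gpu
A100    3
T4      3
V100    8
Name: lr_x1e4, dtype: int64
Taking the value at index 'A100' gives 3.

3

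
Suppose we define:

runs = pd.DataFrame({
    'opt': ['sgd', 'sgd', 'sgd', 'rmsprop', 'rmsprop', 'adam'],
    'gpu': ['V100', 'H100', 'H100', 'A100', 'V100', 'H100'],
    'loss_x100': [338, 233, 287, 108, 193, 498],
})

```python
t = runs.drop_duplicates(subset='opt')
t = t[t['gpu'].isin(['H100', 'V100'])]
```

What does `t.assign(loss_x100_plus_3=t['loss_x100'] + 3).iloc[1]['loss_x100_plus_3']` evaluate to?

drop duplicate opt (keep=first):
       opt   gpu  loss_x100
0      sgd  V100        338
3  rmsprop  A100        108
5     adam  H100        498
filter rows where gpu in ['H100', 'V100']:
    opt   gpu  loss_x100
0   sgd  V100        338
5  adam  H100        498
add column loss_x100_plus_3 = t['loss_x100'] + 3:
    opt   gpu  loss_x100  loss_x100_plus_3
0   sgd  V100        338               341
5  adam  H100        498               501

501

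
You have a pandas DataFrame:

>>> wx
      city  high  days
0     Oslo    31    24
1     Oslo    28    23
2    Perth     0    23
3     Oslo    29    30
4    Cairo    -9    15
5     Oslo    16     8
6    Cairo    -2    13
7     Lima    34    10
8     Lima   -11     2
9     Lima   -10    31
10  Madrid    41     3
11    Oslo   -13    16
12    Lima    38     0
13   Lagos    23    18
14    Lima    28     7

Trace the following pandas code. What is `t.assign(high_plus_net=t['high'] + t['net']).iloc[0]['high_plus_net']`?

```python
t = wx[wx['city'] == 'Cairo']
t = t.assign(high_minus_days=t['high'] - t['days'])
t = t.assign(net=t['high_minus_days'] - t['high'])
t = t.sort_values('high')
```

filter rows where city == 'Cairo':
    city  high  days
4  Cairo    -9    15
6  Cairo    -2    13
add column high_minus_days = t['high'] - t['days']:
    city  high  days  high_minus_days
4  Cairo    -9    15              -24
6  Cairo    -2    13              -15
add column net = t['high_minus_days'] - t['high']:
    city  high  days  high_minus_days  net
4  Cairo    -9    15              -24  -15
6  Cairo    -2    13              -15  -13
sort by high:
    city  high  days  high_minus_days  net
4  Cairo    -9    15              -24  -15
6  Cairo    -2    13              -15  -13
add column high_plus_net = t['high'] + t['net']:
    city  high  days  high_minus_days  net  high_plus_net
4  Cairo    -9    15              -24  -15            -24
6  Cairo    -2    13              -15  -13            -15
Reading off the value at position 0, column 'high_plus_net', we get -24.

-24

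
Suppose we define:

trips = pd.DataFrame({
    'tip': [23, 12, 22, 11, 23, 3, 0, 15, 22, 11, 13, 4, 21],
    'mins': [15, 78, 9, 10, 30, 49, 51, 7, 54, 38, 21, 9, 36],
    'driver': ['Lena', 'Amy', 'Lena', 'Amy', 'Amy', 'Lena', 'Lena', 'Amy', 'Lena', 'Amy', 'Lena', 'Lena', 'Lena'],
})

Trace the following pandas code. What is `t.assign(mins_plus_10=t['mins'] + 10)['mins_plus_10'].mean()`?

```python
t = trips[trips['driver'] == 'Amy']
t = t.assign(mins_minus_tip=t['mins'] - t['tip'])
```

filter rows where driver == 'Amy':
   tip  mins driver
1   12    78    Amy
3   11    10    Amy
4   23    30    Amy
7   15     7    Amy
9   11    38    Amy
add column mins_minus_tip = t['mins'] - t['tip']:
   tip  mins driver  mins_minus_tip
1   12    78    Amy              66
3   11    10    Amy              -1
4   23    30    Amy               7
7   15     7    Amy              -8
9   11    38    Amy              27
add column mins_plus_10 = t['mins'] + 10:
   tip  mins driver  mins_minus_tip  mins_plus_10
1   12    78    Amy              66            88
3   11    10    Amy              -1            20
4   23    30    Amy               7            40
7   15     7    Amy              -8            17
9   11    38    Amy              27            48

42.6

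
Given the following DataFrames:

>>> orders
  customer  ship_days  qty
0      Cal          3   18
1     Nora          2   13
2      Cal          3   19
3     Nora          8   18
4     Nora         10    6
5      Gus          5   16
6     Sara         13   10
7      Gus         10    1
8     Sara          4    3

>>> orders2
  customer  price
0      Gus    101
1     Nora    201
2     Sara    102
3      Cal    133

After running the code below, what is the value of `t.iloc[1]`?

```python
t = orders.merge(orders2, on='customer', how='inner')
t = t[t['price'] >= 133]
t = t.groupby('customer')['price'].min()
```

201

merge on 'customer' (how='inner') → 9 rows:
  customer  ship_days  qty  price
0      Cal          3   18    133
1     Nora          2   13    201
2      Cal          3   19    133
3     Nora          8   18    201
4     Nora         10    6    201
5      Gus          5   16    101
6     Sara         13   10    102
7      Gus         10    1    101
8     Sara          4    3    102
filter rows where price >= 133:
  customer  ship_days  qty  price
0      Cal          3   18    133
1     Nora          2   13    201
2      Cal          3   19    133
3     Nora          8   18    201
4     Nora         10    6    201
group by customer, min of price:
customer
Cal     133
Nora    201
Name: price, dtype: int64
So iloc[1] = 201.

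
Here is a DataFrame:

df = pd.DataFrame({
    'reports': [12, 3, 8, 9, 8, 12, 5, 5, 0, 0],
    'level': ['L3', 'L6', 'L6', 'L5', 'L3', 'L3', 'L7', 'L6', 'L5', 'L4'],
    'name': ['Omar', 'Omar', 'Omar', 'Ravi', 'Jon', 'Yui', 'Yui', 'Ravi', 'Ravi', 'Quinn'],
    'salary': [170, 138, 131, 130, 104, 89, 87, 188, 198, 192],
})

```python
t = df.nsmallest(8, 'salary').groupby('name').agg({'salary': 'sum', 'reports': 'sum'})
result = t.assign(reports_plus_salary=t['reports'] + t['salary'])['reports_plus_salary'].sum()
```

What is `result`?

1099

take 8 rows with smallest salary:
   reports level  name  salary
6        5    L7   Yui      87
5       12    L3   Yui      89
4        8    L3   Jon     104
3        9    L5  Ravi     130
2        8    L6  Omar     131
1        3    L6  Omar     138
0       12    L3  Omar     170
7        5    L6  Ravi     188
group by name: sum(salary), sum(reports):
      salary  reports
name                 
Jon      104        8
Omar     439       23
Ravi     318       14
Yui      176       17
add column reports_plus_salary = t['reports'] + t['salary']:
      salary  reports  reports_plus_salary
name                                      
Jon      104        8                  112
Omar     439       23                  462
Ravi     318       14                  332
Yui      176       17                  193
Reading off the sum of column 'reports_plus_salary', we get 1099.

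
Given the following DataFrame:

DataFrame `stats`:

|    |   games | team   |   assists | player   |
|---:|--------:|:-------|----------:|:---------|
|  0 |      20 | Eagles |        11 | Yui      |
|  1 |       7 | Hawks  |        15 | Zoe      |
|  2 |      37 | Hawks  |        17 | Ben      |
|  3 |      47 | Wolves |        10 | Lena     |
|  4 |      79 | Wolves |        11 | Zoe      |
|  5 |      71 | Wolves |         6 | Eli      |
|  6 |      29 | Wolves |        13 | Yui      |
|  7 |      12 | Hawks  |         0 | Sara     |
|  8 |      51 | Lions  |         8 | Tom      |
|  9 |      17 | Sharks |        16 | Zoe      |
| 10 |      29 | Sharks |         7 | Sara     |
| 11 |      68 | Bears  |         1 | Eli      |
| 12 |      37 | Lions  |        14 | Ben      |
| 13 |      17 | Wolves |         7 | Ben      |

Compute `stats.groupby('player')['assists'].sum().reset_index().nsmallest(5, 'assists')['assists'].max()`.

group by player, sum of assists:
player
Ben     38
Eli      7
Lena    10
Sara     7
Tom      8
Yui     24
Zoe     42
Name: assists, dtype: int64
reset_index():
  player  assists
0    Ben       38
1    Eli        7
2   Lena       10
3   Sara        7
4    Tom        8
5    Yui       24
6    Zoe       42
take 5 rows with smallest assists:
  player  assists
1    Eli        7
3   Sara        7
4    Tom        8
2   Lena       10
5    Yui       24
Taking the max of column 'assists' gives 24.

24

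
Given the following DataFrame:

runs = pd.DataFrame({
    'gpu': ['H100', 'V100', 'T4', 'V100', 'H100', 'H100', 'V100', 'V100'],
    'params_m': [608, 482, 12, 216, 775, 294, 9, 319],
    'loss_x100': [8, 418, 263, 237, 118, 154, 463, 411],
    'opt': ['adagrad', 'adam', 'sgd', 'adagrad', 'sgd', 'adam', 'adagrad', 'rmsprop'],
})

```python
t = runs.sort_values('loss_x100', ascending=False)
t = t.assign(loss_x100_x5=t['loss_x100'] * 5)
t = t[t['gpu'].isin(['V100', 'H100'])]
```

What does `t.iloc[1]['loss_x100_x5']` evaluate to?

sort by loss_x100 descending:
    gpu  params_m  loss_x100      opt
6  V100         9        463  adagrad
1  V100       482        418     adam
7  V100       319        411  rmsprop
2    T4        12        263      sgd
3  V100       216        237  adagrad
5  H100       294        154     adam
4  H100       775        118      sgd
0  H100       608          8  adagrad
add column loss_x100_x5 = t['loss_x100'] * 5:
    gpu  params_m  loss_x100      opt  loss_x100_x5
6  V100         9        463  adagrad          2315
1  V100       482        418     adam          2090
7  V100       319        411  rmsprop          2055
2    T4        12        263      sgd          1315
3  V100       216        237  adagrad          1185
5  H100       294        154     adam           770
4  H100       775        118      sgd           590
0  H100       608          8  adagrad            40
filter rows where gpu in ['V100', 'H100']:
    gpu  params_m  loss_x100      opt  loss_x100_x5
6  V100         9        463  adagrad          2315
1  V100       482        418     adam          2090
7  V100       319        411  rmsprop          2055
3  V100       216        237  adagrad          1185
5  H100       294        154     adam           770
4  H100       775        118      sgd           590
0  H100       608          8  adagrad            40
Finally, value at position 1, column 'loss_x100_x5' = 2090.

2090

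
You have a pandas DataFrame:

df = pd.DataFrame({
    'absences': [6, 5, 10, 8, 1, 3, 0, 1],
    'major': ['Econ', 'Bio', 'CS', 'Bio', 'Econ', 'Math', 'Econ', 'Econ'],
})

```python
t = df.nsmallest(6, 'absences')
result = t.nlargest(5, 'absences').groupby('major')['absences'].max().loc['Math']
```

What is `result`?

3

take 6 rows with smallest absences:
   absences major
6         0  Econ
4         1  Econ
7         1  Econ
5         3  Math
1         5   Bio
0         6  Econ
take 5 rows with largest absences:
   absences major
0         6  Econ
1         5   Bio
5         3  Math
4         1  Econ
7         1  Econ
group by major, max of absences:
major
Bio     5
Econ    6
Math    3
Name: absences, dtype: int64
So loc['Math'] = 3.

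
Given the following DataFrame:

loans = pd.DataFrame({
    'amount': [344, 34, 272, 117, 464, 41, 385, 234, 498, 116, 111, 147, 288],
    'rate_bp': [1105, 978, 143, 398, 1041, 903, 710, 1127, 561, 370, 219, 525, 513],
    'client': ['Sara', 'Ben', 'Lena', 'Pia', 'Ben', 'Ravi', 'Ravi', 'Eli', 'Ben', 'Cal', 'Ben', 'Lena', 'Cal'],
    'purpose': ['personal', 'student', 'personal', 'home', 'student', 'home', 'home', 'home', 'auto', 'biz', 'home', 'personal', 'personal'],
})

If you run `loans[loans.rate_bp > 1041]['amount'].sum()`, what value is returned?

filter rows where rate_bp > 1041:
   amount  rate_bp client   purpose
0     344     1105   Sara  personal
7     234     1127    Eli      home

578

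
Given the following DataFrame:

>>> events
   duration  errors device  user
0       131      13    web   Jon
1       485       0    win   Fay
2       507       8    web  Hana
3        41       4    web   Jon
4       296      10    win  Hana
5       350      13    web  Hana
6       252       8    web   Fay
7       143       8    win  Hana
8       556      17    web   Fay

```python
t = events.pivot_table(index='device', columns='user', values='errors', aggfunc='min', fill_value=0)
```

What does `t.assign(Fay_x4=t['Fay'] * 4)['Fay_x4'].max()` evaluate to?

pivot: rows=device, cols=user, min(errors):
user    Fay  Hana  Jon
device                
web       8     8    4
win       0     8    0
add column Fay_x4 = t['Fay'] * 4:
user    Fay  Hana  Jon  Fay_x4
device                        
web       8     8    4      32
win       0     8    0       0
So max() = 32.

32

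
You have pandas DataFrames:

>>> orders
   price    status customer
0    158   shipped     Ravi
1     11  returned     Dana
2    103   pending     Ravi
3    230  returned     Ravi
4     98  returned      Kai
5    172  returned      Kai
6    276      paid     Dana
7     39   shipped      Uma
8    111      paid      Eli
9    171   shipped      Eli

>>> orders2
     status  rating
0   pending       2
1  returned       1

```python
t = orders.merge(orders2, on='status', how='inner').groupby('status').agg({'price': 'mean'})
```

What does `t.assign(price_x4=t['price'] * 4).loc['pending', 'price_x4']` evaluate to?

412.0

merge on 'status' (how='inner') → 5 rows:
   price    status customer  rating
0     11  returned     Dana       1
1    103   pending     Ravi       2
2    230  returned     Ravi       1
3     98  returned      Kai       1
4    172  returned      Kai       1
group by status, mean of price:
           price
status          
pending   103.00
returned  127.75
add column price_x4 = t['price'] * 4:
           price  price_x4
status                    
pending   103.00     412.0
returned  127.75     511.0
Finally, value at row 'pending', column 'price_x4' = 412.0.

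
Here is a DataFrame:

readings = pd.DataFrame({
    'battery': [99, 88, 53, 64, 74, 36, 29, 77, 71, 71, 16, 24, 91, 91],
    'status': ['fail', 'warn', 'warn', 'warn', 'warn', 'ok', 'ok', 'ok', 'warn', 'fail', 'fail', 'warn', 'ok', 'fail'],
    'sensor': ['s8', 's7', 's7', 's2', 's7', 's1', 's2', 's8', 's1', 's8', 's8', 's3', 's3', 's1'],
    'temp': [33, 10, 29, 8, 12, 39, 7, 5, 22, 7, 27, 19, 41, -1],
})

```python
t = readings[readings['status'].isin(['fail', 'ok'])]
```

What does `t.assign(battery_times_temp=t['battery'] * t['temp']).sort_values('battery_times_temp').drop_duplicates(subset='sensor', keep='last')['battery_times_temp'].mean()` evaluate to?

filter rows where status in ['fail', 'ok']:
    battery status sensor  temp
0        99   fail     s8    33
5        36     ok     s1    39
6        29     ok     s2     7
7        77     ok     s8     5
9        71   fail     s8     7
10       16   fail     s8    27
12       91     ok     s3    41
13       91   fail     s1    -1
add column battery_times_temp = t['battery'] * t['temp']:
    battery status sensor  temp  battery_times_temp
0        99   fail     s8    33                3267
5        36     ok     s1    39                1404
6        29     ok     s2     7                 203
7        77     ok     s8     5                 385
9        71   fail     s8     7                 497
10       16   fail     s8    27                 432
12       91     ok     s3    41                3731
13       91   fail     s1    -1                 -91
sort by battery_times_temp:
    battery status sensor  temp  battery_times_temp
13       91   fail     s1    -1                 -91
6        29     ok     s2     7                 203
7        77     ok     s8     5                 385
10       16   fail     s8    27                 432
9        71   fail     s8     7                 497
5        36     ok     s1    39                1404
0        99   fail     s8    33                3267
12       91     ok     s3    41                3731
drop duplicate sensor (keep=last):
    battery status sensor  temp  battery_times_temp
6        29     ok     s2     7                 203
5        36     ok     s1    39                1404
0        99   fail     s8    33                3267
12       91     ok     s3    41                3731
Reading off the mean of column 'battery_times_temp', we get 2151.25.

2151.25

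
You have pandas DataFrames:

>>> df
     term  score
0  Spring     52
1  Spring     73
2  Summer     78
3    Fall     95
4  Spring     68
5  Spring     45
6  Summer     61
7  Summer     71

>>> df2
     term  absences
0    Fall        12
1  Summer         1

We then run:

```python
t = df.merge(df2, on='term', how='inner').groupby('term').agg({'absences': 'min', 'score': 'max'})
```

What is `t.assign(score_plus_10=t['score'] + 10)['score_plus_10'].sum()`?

merge on 'term' (how='inner') → 4 rows:
     term  score  absences
0  Summer     78         1
1    Fall     95        12
2  Summer     61         1
3  Summer     71         1
group by term: min(absences), max(score):
        absences  score
term                   
Fall          12     95
Summer         1     78
add column score_plus_10 = t['score'] + 10:
        absences  score  score_plus_10
term                                  
Fall          12     95            105
Summer         1     78             88

193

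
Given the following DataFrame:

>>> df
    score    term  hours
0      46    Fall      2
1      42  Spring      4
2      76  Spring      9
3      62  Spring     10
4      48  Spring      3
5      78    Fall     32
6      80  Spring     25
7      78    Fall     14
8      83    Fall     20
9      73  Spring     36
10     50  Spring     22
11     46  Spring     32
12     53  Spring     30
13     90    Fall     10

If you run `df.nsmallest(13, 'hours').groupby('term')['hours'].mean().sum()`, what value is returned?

take 13 rows with smallest hours:
    score    term  hours
0      46    Fall      2
4      48  Spring      3
1      42  Spring      4
2      76  Spring      9
3      62  Spring     10
13     90    Fall     10
7      78    Fall     14
8      83    Fall     20
10     50  Spring     22
6      80  Spring     25
12     53  Spring     30
5      78    Fall     32
11     46  Spring     32
group by term, mean of hours:
term
Fall      15.600
Spring    16.875
Name: hours, dtype: float64

32.475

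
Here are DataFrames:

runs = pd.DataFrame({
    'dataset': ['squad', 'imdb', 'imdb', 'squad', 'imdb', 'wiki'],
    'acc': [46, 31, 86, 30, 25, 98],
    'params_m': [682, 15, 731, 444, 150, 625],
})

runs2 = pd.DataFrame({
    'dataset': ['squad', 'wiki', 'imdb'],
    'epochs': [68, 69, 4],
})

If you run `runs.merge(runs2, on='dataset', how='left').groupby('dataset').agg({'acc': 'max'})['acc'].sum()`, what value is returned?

230

merge on 'dataset' (how='left') → 6 rows:
  dataset  acc  params_m  epochs
0   squad   46       682      68
1    imdb   31        15       4
2    imdb   86       731       4
3   squad   30       444      68
4    imdb   25       150       4
5    wiki   98       625      69
group by dataset, max of acc:
         acc
dataset     
imdb      86
squad     46
wiki      98
sum of column 'acc' → 230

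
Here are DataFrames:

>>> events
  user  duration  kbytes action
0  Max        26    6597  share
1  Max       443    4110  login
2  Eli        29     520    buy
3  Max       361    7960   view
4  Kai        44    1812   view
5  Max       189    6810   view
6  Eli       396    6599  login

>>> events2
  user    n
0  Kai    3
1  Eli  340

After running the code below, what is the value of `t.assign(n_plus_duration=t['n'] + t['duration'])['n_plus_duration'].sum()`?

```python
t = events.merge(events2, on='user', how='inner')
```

merge on 'user' (how='inner') → 3 rows:
  user  duration  kbytes action    n
0  Eli        29     520    buy  340
1  Kai        44    1812   view    3
2  Eli       396    6599  login  340
add column n_plus_duration = t['n'] + t['duration']:
  user  duration  kbytes action    n  n_plus_duration
0  Eli        29     520    buy  340              369
1  Kai        44    1812   view    3               47
2  Eli       396    6599  login  340              736
Reading off the sum of column 'n_plus_duration', we get 1152.

1152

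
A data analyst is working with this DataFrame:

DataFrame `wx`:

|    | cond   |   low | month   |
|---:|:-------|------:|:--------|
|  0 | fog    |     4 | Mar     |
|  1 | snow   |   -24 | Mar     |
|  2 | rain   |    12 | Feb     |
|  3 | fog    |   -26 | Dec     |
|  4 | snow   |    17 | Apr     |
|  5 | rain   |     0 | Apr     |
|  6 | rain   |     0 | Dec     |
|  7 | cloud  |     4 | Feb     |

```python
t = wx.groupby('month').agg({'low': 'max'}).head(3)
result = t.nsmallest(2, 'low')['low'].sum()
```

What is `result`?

group by month, max of low:
       low
month     
Apr     17
Dec      0
Feb     12
Mar      4
take first 3 rows:
       low
month     
Apr     17
Dec      0
Feb     12
take 2 rows with smallest low:
       low
month     
Dec      0
Feb     12
Then the sum of column 'low': 12

12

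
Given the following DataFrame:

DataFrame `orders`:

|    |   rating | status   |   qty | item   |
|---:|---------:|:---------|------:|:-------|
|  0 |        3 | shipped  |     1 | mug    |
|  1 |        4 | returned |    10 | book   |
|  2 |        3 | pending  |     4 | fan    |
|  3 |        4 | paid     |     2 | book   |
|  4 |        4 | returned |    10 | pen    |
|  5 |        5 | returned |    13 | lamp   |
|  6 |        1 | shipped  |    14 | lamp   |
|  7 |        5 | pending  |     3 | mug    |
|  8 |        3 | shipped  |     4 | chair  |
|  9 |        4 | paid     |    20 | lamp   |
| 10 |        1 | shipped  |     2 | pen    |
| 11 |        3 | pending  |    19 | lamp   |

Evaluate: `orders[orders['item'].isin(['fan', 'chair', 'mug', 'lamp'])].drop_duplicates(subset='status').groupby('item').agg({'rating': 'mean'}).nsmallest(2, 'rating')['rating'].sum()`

filter rows where item in ['fan', 'chair', 'mug', 'lamp']:
    rating    status  qty   item
0        3   shipped    1    mug
2        3   pending    4    fan
5        5  returned   13   lamp
6        1   shipped   14   lamp
7        5   pending    3    mug
8        3   shipped    4  chair
9        4      paid   20   lamp
11       3   pending   19   lamp
drop duplicate status (keep=first):
   rating    status  qty  item
0       3   shipped    1   mug
2       3   pending    4   fan
5       5  returned   13  lamp
9       4      paid   20  lamp
group by item, mean of rating:
      rating
item        
fan      3.0
lamp     4.5
mug      3.0
take 2 rows with smallest rating:
      rating
item        
fan      3.0
mug      3.0
Hence 6.0.

6.0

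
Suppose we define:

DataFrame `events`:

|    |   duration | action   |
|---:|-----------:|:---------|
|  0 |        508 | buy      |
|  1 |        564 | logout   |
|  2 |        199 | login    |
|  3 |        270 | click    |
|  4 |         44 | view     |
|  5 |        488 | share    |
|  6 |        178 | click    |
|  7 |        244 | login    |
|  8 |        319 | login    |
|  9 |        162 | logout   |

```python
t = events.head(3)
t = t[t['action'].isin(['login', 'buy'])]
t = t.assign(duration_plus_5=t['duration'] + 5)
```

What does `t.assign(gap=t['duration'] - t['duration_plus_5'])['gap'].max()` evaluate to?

take first 3 rows:
   duration  action
0       508     buy
1       564  logout
2       199   login
filter rows where action in ['login', 'buy']:
   duration action
0       508    buy
2       199  login
add column duration_plus_5 = t['duration'] + 5:
   duration action  duration_plus_5
0       508    buy              513
2       199  login              204
add column gap = t['duration'] - t['duration_plus_5']:
   duration action  duration_plus_5  gap
0       508    buy              513   -5
2       199  login              204   -5
The max of column 'gap' is -5.

-5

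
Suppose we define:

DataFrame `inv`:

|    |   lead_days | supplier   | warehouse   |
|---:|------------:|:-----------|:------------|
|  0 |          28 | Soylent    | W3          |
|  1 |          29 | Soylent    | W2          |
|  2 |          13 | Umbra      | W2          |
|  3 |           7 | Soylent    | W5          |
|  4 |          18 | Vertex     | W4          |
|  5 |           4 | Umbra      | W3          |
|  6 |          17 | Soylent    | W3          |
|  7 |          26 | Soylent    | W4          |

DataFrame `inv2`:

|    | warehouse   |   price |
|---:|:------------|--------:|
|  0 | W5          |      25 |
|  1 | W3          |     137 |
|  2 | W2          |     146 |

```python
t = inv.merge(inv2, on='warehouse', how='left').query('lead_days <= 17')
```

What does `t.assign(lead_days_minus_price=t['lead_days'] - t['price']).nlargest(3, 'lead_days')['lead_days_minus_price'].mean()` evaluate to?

merge on 'warehouse' (how='left') → 8 rows:
   lead_days supplier warehouse  price
0         28  Soylent        W3  137.0
1         29  Soylent        W2  146.0
2         13    Umbra        W2  146.0
3          7  Soylent        W5   25.0
4         18   Vertex        W4    NaN
5          4    Umbra        W3  137.0
6         17  Soylent        W3  137.0
7         26  Soylent        W4    NaN
filter rows where lead_days <= 17:
   lead_days supplier warehouse  price
2         13    Umbra        W2  146.0
3          7  Soylent        W5   25.0
5          4    Umbra        W3  137.0
6         17  Soylent        W3  137.0
add column lead_days_minus_price = t['lead_days'] - t['price']:
   lead_days supplier warehouse  price  lead_days_minus_price
2         13    Umbra        W2  146.0                 -133.0
3          7  Soylent        W5   25.0                  -18.0
5          4    Umbra        W3  137.0                 -133.0
6         17  Soylent        W3  137.0                 -120.0
take 3 rows with largest lead_days:
   lead_days supplier warehouse  price  lead_days_minus_price
6         17  Soylent        W3  137.0                 -120.0
2         13    Umbra        W2  146.0                 -133.0
3          7  Soylent        W5   25.0                  -18.0
The mean of column 'lead_days_minus_price' is -90.3333333333.

-90.3333333333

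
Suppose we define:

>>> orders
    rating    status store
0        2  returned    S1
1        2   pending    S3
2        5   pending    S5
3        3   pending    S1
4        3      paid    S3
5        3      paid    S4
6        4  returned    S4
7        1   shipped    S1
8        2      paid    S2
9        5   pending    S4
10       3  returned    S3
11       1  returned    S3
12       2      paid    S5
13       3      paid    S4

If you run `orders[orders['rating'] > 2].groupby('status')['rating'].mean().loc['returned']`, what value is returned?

filter rows where rating > 2:
    rating    status store
2        5   pending    S5
3        3   pending    S1
4        3      paid    S3
5        3      paid    S4
6        4  returned    S4
9        5   pending    S4
10       3  returned    S3
13       3      paid    S4
group by status, mean of rating:
status
paid        3.000000
pending     4.333333
returned    3.500000
Name: rating, dtype: float64
Finally, value at index 'returned' = 3.5.

3.5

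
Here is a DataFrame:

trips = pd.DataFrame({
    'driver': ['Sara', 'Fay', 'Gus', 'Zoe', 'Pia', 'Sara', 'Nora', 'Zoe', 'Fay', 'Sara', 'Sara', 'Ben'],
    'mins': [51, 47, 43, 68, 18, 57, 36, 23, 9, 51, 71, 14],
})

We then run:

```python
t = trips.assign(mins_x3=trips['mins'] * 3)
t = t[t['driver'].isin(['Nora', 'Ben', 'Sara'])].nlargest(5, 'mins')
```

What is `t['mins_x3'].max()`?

213

add column mins_x3 = trips['mins'] * 3:
   driver  mins  mins_x3
0    Sara    51      153
1     Fay    47      141
2     Gus    43      129
3     Zoe    68      204
4     Pia    18       54
5    Sara    57      171
6    Nora    36      108
7     Zoe    23       69
8     Fay     9       27
9    Sara    51      153
10   Sara    71      213
11    Ben    14       42
filter rows where driver in ['Nora', 'Ben', 'Sara']:
   driver  mins  mins_x3
0    Sara    51      153
5    Sara    57      171
6    Nora    36      108
9    Sara    51      153
10   Sara    71      213
11    Ben    14       42
take 5 rows with largest mins:
   driver  mins  mins_x3
10   Sara    71      213
5    Sara    57      171
0    Sara    51      153
9    Sara    51      153
6    Nora    36      108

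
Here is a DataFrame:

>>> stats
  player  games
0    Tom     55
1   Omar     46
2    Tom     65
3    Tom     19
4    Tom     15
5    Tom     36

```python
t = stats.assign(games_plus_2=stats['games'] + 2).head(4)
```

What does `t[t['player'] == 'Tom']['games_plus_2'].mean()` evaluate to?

48.3333333333

add column games_plus_2 = stats['games'] + 2:
  player  games  games_plus_2
0    Tom     55            57
1   Omar     46            48
2    Tom     65            67
3    Tom     19            21
4    Tom     15            17
5    Tom     36            38
take first 4 rows:
  player  games  games_plus_2
0    Tom     55            57
1   Omar     46            48
2    Tom     65            67
3    Tom     19            21
filter rows where player == 'Tom':
  player  games  games_plus_2
0    Tom     55            57
2    Tom     65            67
3    Tom     19            21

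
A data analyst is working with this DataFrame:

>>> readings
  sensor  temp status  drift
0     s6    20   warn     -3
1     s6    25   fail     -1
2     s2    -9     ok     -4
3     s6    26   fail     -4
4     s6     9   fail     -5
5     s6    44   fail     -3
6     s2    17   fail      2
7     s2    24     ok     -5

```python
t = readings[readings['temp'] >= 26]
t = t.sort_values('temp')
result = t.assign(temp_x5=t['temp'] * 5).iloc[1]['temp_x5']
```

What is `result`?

filter rows where temp >= 26:
  sensor  temp status  drift
3     s6    26   fail     -4
5     s6    44   fail     -3
sort by temp:
  sensor  temp status  drift
3     s6    26   fail     -4
5     s6    44   fail     -3
add column temp_x5 = t['temp'] * 5:
  sensor  temp status  drift  temp_x5
3     s6    26   fail     -4      130
5     s6    44   fail     -3      220
The value at position 1, column 'temp_x5' is 220.

220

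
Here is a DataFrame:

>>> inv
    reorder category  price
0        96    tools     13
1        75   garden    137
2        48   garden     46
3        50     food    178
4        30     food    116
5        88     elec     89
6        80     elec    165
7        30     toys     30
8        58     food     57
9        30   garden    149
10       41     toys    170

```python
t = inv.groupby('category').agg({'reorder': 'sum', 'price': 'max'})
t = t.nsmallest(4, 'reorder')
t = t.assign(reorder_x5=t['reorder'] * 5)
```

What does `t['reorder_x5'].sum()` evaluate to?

2290

group by category: sum(reorder), max(price):
          reorder  price
category                
elec          168    165
food          138    178
garden        153    149
tools          96     13
toys           71    170
take 4 rows with smallest reorder:
          reorder  price
category                
toys           71    170
tools          96     13
food          138    178
garden        153    149
add column reorder_x5 = t['reorder'] * 5:
          reorder  price  reorder_x5
category                            
toys           71    170         355
tools          96     13         480
food          138    178         690
garden        153    149         765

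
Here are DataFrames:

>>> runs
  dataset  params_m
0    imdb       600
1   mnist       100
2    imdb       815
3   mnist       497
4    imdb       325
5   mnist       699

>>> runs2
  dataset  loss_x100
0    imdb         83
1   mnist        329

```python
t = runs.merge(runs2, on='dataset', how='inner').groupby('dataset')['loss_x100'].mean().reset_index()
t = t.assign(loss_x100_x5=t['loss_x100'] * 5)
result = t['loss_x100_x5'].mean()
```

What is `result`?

merge on 'dataset' (how='inner') → 6 rows:
  dataset  params_m  loss_x100
0    imdb       600         83
1   mnist       100        329
2    imdb       815         83
3   mnist       497        329
4    imdb       325         83
5   mnist       699        329
group by dataset, mean of loss_x100:
dataset
imdb      83.0
mnist    329.0
Name: loss_x100, dtype: float64
reset_index():
  dataset  loss_x100
0    imdb       83.0
1   mnist      329.0
add column loss_x100_x5 = t['loss_x100'] * 5:
  dataset  loss_x100  loss_x100_x5
0    imdb       83.0         415.0
1   mnist      329.0        1645.0
Finally, mean of column 'loss_x100_x5' = 1030.0.

1030.0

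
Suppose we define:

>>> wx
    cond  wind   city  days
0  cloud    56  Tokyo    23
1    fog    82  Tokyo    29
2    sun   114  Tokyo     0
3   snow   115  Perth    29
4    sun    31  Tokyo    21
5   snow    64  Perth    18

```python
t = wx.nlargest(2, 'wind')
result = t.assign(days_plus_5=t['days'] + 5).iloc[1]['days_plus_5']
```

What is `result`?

take 2 rows with largest wind:
   cond  wind   city  days
3  snow   115  Perth    29
2   sun   114  Tokyo     0
add column days_plus_5 = t['days'] + 5:
   cond  wind   city  days  days_plus_5
3  snow   115  Perth    29           34
2   sun   114  Tokyo     0            5
Taking the value at position 1, column 'days_plus_5' gives 5.

5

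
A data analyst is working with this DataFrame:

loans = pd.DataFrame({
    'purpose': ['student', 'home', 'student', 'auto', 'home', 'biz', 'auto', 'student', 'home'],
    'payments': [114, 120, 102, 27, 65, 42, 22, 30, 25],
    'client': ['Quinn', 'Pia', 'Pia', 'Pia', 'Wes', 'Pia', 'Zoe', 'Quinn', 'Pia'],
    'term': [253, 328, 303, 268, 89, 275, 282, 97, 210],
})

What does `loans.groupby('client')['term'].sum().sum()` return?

group by client, sum of term:
client
Pia      1384
Quinn     350
Wes        89
Zoe       282
Name: term, dtype: int64

2105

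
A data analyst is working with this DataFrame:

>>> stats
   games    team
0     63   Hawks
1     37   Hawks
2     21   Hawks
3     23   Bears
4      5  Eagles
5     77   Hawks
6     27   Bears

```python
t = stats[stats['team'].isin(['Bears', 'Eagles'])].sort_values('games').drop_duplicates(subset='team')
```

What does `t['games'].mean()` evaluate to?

filter rows where team in ['Bears', 'Eagles']:
   games    team
3     23   Bears
4      5  Eagles
6     27   Bears
sort by games:
   games    team
4      5  Eagles
3     23   Bears
6     27   Bears
drop duplicate team (keep=first):
   games    team
4      5  Eagles
3     23   Bears
So mean() = 14.0.

14.0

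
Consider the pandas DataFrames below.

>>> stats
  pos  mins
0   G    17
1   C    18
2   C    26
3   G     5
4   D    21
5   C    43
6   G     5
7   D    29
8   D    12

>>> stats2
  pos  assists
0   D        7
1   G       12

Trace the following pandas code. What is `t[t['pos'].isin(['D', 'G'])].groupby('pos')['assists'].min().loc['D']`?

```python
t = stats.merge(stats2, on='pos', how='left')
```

merge on 'pos' (how='left') → 9 rows:
  pos  mins  assists
0   G    17     12.0
1   C    18      NaN
2   C    26      NaN
3   G     5     12.0
4   D    21      7.0
5   C    43      NaN
6   G     5     12.0
7   D    29      7.0
8   D    12      7.0
filter rows where pos in ['D', 'G']:
  pos  mins  assists
0   G    17     12.0
3   G     5     12.0
4   D    21      7.0
6   G     5     12.0
7   D    29      7.0
8   D    12      7.0
group by pos, min of assists:
pos
D     7.0
G    12.0
Name: assists, dtype: float64

7.0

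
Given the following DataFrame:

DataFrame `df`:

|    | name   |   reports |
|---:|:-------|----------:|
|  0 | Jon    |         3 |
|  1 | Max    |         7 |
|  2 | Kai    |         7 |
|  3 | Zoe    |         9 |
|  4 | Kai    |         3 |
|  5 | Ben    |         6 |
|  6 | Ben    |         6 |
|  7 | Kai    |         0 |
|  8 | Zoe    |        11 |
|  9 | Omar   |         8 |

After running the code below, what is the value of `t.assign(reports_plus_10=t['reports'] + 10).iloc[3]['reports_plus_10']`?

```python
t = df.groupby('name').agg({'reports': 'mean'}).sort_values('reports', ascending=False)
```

16.0

group by name, mean of reports:
        reports
name           
Ben    6.000000
Jon    3.000000
Kai    3.333333
Max    7.000000
Omar   8.000000
Zoe   10.000000
sort by reports descending:
        reports
name           
Zoe   10.000000
Omar   8.000000
Max    7.000000
Ben    6.000000
Kai    3.333333
Jon    3.000000
add column reports_plus_10 = t['reports'] + 10:
        reports  reports_plus_10
name                            
Zoe   10.000000        20.000000
Omar   8.000000        18.000000
Max    7.000000        17.000000
Ben    6.000000        16.000000
Kai    3.333333        13.333333
Jon    3.000000        13.000000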